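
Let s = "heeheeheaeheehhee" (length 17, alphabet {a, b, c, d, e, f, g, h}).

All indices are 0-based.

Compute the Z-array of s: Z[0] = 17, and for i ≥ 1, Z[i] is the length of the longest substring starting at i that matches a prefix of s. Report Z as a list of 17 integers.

Z[0]=17
i=1: outside box; Z[1]=0
i=2: outside box; Z[2]=0
i=3: outside box; Z[3]=5 grow→box=[3,8)
i=4: min(r-i=4, Z[1]=0)=0; Z[4]=0
i=5: min(r-i=3, Z[2]=0)=0; Z[5]=0
i=6: min(r-i=2, Z[3]=5)=2; Z[6]=2
i=7: min(r-i=1, Z[4]=0)=0; Z[7]=0
i=8: outside box; Z[8]=0
i=9: outside box; Z[9]=0
i=10: outside box; Z[10]=4 grow→box=[10,14)
i=11: min(r-i=3, Z[1]=0)=0; Z[11]=0
i=12: min(r-i=2, Z[2]=0)=0; Z[12]=0
i=13: min(r-i=1, Z[3]=5)=1; Z[13]=1
i=14: outside box; Z[14]=3 grow→box=[14,17)
i=15: min(r-i=2, Z[1]=0)=0; Z[15]=0
i=16: min(r-i=1, Z[2]=0)=0; Z[16]=0

[17, 0, 0, 5, 0, 0, 2, 0, 0, 0, 4, 0, 0, 1, 3, 0, 0]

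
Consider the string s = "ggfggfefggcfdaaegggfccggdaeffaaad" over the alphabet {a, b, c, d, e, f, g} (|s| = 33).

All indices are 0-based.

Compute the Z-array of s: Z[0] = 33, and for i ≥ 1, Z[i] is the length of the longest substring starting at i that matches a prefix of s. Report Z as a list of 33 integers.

[33, 1, 0, 3, 1, 0, 0, 0, 2, 1, 0, 0, 0, 0, 0, 0, 2, 3, 1, 0, 0, 0, 2, 1, 0, 0, 0, 0, 0, 0, 0, 0, 0]

Z[0]=33
i=1: outside box; Z[1]=1 grow→box=[1,2)
i=2: outside box; Z[2]=0
i=3: outside box; Z[3]=3 grow→box=[3,6)
i=4: min(r-i=2, Z[1]=1)=1; Z[4]=1
i=5: min(r-i=1, Z[2]=0)=0; Z[5]=0
i=6: outside box; Z[6]=0
i=7: outside box; Z[7]=0
i=8: outside box; Z[8]=2 grow→box=[8,10)
i=9: min(r-i=1, Z[1]=1)=1; Z[9]=1
i=10: outside box; Z[10]=0
i=11: outside box; Z[11]=0
i=12: outside box; Z[12]=0
i=13: outside box; Z[13]=0
i=14: outside box; Z[14]=0
i=15: outside box; Z[15]=0
i=16: outside box; Z[16]=2 grow→box=[16,18)
i=17: min(r-i=1, Z[1]=1)=1; Z[17]=3 grow→box=[17,20)
i=18: min(r-i=2, Z[1]=1)=1; Z[18]=1
i=19: min(r-i=1, Z[2]=0)=0; Z[19]=0
i=20: outside box; Z[20]=0
i=21: outside box; Z[21]=0
i=22: outside box; Z[22]=2 grow→box=[22,24)
i=23: min(r-i=1, Z[1]=1)=1; Z[23]=1
i=24: outside box; Z[24]=0
i=25: outside box; Z[25]=0
i=26: outside box; Z[26]=0
i=27: outside box; Z[27]=0
i=28: outside box; Z[28]=0
i=29: outside box; Z[29]=0
i=30: outside box; Z[30]=0
i=31: outside box; Z[31]=0
i=32: outside box; Z[32]=0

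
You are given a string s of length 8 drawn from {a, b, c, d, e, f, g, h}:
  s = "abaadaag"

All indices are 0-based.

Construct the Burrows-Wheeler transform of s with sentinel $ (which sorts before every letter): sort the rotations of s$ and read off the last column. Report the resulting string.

gbd$aaaaa

rank  rotation   last
    0  $abaadaag  g
    1  aadaag$ab  b
    2  aag$abaad  d
    3  abaadaag$  $
    4  adaag$aba  a
    5  ag$abaada  a
    6  baadaag$a  a
    7  daag$abaa  a
    8  g$abaadaa  a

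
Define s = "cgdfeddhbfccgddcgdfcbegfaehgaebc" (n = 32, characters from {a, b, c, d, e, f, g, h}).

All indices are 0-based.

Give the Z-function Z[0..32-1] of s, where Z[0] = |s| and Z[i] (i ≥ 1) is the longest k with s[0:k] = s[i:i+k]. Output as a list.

Z[0]=32
i=1: fresh scan; Z[1]=0
i=2: fresh scan; Z[2]=0
i=3: fresh scan; Z[3]=0
i=4: fresh scan; Z[4]=0
i=5: fresh scan; Z[5]=0
i=6: fresh scan; Z[6]=0
i=7: fresh scan; Z[7]=0
i=8: fresh scan; Z[8]=0
i=9: fresh scan; Z[9]=0
i=10: fresh scan; Z[10]=1 grow→box=[10,11)
i=11: fresh scan; Z[11]=3 grow→box=[11,14)
i=12: min(r-i=2, Z[1]=0)=0; Z[12]=0
i=13: min(r-i=1, Z[2]=0)=0; Z[13]=0
i=14: fresh scan; Z[14]=0
i=15: fresh scan; Z[15]=4 grow→box=[15,19)
i=16: min(r-i=3, Z[1]=0)=0; Z[16]=0
i=17: min(r-i=2, Z[2]=0)=0; Z[17]=0
i=18: min(r-i=1, Z[3]=0)=0; Z[18]=0
i=19: fresh scan; Z[19]=1 grow→box=[19,20)
i=20: fresh scan; Z[20]=0
i=21: fresh scan; Z[21]=0
i=22: fresh scan; Z[22]=0
i=23: fresh scan; Z[23]=0
i=24: fresh scan; Z[24]=0
i=25: fresh scan; Z[25]=0
i=26: fresh scan; Z[26]=0
i=27: fresh scan; Z[27]=0
i=28: fresh scan; Z[28]=0
i=29: fresh scan; Z[29]=0
i=30: fresh scan; Z[30]=0
i=31: fresh scan; Z[31]=1 grow→box=[31,32)

[32, 0, 0, 0, 0, 0, 0, 0, 0, 0, 1, 3, 0, 0, 0, 4, 0, 0, 0, 1, 0, 0, 0, 0, 0, 0, 0, 0, 0, 0, 0, 1]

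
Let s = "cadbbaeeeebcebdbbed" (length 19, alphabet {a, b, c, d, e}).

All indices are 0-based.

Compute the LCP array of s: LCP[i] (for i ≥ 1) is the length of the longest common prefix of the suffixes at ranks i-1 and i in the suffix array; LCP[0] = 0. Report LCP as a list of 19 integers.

[0, 1, 0, 1, 2, 1, 1, 1, 0, 1, 0, 1, 3, 0, 2, 1, 1, 2, 3]

rank→(start, suffix):
  0 → (1, 'adbbaeeeebcebdbbed')
  1 → (5, 'aeeeebcebdbbed')
  2 → (4, 'baeeeebcebdbbed')
  3 → (3, 'bbaeeeebcebdbbed')
  4 → (15, 'bbed')
  5 → (10, 'bcebdbbed')
  6 → (13, 'bdbbed')
  7 → (16, 'bed')
  8 → (0, 'cadbbaeeeebcebdbbed')
  9 → (11, 'cebdbbed')
  10 → (18, 'd')
  11 → (2, 'dbbaeeeebcebdbbed')
  12 → (14, 'dbbed')
  13 → (9, 'ebcebdbbed')
  14 → (12, 'ebdbbed')
  15 → (17, 'ed')
  16 → (8, 'eebcebdbbed')
  17 → (7, 'eeebcebdbbed')
  18 → (6, 'eeeebcebdbbed')

SA = [1, 5, 4, 3, 15, 10, 13, 16, 0, 11, 18, 2, 14, 9, 12, 17, 8, 7, 6]
[i] adj suffixes → lcp
  [1] 1/5 → 1 ('a')
  [2] 5/4 → 0 ('')
  [3] 4/3 → 1 ('b')
  [4] 3/15 → 2 ('bb')
  [5] 15/10 → 1 ('b')
  [6] 10/13 → 1 ('b')
  [7] 13/16 → 1 ('b')
  [8] 16/0 → 0 ('')
  [9] 0/11 → 1 ('c')
  [10] 11/18 → 0 ('')
  [11] 18/2 → 1 ('d')
  [12] 2/14 → 3 ('dbb')
  [13] 14/9 → 0 ('')
  [14] 9/12 → 2 ('eb')
  [15] 12/17 → 1 ('e')
  [16] 17/8 → 1 ('e')
  [17] 8/7 → 2 ('ee')
  [18] 7/6 → 3 ('eee')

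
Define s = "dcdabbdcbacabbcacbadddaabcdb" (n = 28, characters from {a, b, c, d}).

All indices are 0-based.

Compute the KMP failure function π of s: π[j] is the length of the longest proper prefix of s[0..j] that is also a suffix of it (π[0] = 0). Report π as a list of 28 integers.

[0, 0, 1, 0, 0, 0, 1, 2, 0, 0, 0, 0, 0, 0, 0, 0, 0, 0, 0, 1, 1, 1, 0, 0, 0, 0, 1, 0]

π[0] = 0
j=1 s[j]='c': π[1]=0 (border '')
j=2 s[j]='d': π[2]=1 (border 'd')
j=3 s[j]='a': k: 1→0; π[3]=0 (border '')
j=4 s[j]='b': π[4]=0 (border '')
j=5 s[j]='b': π[5]=0 (border '')
j=6 s[j]='d': π[6]=1 (border 'd')
j=7 s[j]='c': π[7]=2 (border 'dc')
j=8 s[j]='b': k: 2→0; π[8]=0 (border '')
j=9 s[j]='a': π[9]=0 (border '')
j=10 s[j]='c': π[10]=0 (border '')
j=11 s[j]='a': π[11]=0 (border '')
j=12 s[j]='b': π[12]=0 (border '')
j=13 s[j]='b': π[13]=0 (border '')
j=14 s[j]='c': π[14]=0 (border '')
j=15 s[j]='a': π[15]=0 (border '')
j=16 s[j]='c': π[16]=0 (border '')
j=17 s[j]='b': π[17]=0 (border '')
j=18 s[j]='a': π[18]=0 (border '')
j=19 s[j]='d': π[19]=1 (border 'd')
j=20 s[j]='d': k: 1→0; π[20]=1 (border 'd')
j=21 s[j]='d': k: 1→0; π[21]=1 (border 'd')
j=22 s[j]='a': k: 1→0; π[22]=0 (border '')
j=23 s[j]='a': π[23]=0 (border '')
j=24 s[j]='b': π[24]=0 (border '')
j=25 s[j]='c': π[25]=0 (border '')
j=26 s[j]='d': π[26]=1 (border 'd')
j=27 s[j]='b': k: 1→0; π[27]=0 (border '')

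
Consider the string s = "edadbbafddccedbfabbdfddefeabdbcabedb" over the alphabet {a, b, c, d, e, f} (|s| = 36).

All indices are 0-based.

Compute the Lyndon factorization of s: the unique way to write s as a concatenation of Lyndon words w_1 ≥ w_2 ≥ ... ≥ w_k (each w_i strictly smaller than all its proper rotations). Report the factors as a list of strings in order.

emit factor 1: 'e' (i=0, period=1)
emit factor 2: 'd' (i=1, period=1)
emit factor 3: 'adbbafddccedbf' (i=2, period=14)
emit factor 4: 'abbdfddefeabdbcabedb' (i=16, period=20)

["e", "d", "adbbafddccedbf", "abbdfddefeabdbcabedb"]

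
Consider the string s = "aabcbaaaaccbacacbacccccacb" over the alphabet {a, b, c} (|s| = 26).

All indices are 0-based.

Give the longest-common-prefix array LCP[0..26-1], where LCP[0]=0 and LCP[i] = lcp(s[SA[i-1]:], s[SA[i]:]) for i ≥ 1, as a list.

rank | idx | suffix
   0 |   5 | aaaaccbacacbacccccacb
   1 |   6 | aaaccbacacbacccccacb
   2 |   0 | aabcbaaaaccbacacbacccccacb
   3 |   7 | aaccbacacbacccccacb
   4 |   1 | abcbaaaaccbacacbacccccacb
   5 |  12 | acacbacccccacb
   6 |  23 | acb
   7 |  14 | acbacccccacb
   8 |   8 | accbacacbacccccacb
   9 |  17 | acccccacb
  10 |  25 | b
  11 |   4 | baaaaccbacacbacccccacb
  12 |  11 | bacacbacccccacb
  13 |  16 | bacccccacb
  14 |   2 | bcbaaaaccbacacbacccccacb
  15 |  22 | cacb
  16 |  13 | cacbacccccacb
  17 |  24 | cb
  18 |   3 | cbaaaaccbacacbacccccacb
  19 |  10 | cbacacbacccccacb
  20 |  15 | cbacccccacb
  21 |  21 | ccacb
  22 |   9 | ccbacacbacccccacb
  23 |  20 | cccacb
  24 |  19 | ccccacb
  25 |  18 | cccccacb

SA = [5, 6, 0, 7, 1, 12, 23, 14, 8, 17, 25, 4, 11, 16, 2, 22, 13, 24, 3, 10, 15, 21, 9, 20, 19, 18]
rank  pair      lcp
   1  s[5:],s[6:]  3  'aaa'
   2  s[6:],s[0:]  2  'aa'
   3  s[0:],s[7:]  2  'aa'
   4  s[7:],s[1:]  1  'a'
   5  s[1:],s[12:]  1  'a'
   6  s[12:],s[23:]  2  'ac'
   7  s[23:],s[14:]  3  'acb'
   8  s[14:],s[8:]  2  'ac'
   9  s[8:],s[17:]  3  'acc'
  10  s[17:],s[25:]  0  ''
  11  s[25:],s[4:]  1  'b'
  12  s[4:],s[11:]  2  'ba'
  13  s[11:],s[16:]  3  'bac'
  14  s[16:],s[2:]  1  'b'
  15  s[2:],s[22:]  0  ''
  16  s[22:],s[13:]  4  'cacb'
  17  s[13:],s[24:]  1  'c'
  18  s[24:],s[3:]  2  'cb'
  19  s[3:],s[10:]  3  'cba'
  20  s[10:],s[15:]  4  'cbac'
  21  s[15:],s[21:]  1  'c'
  22  s[21:],s[9:]  2  'cc'
  23  s[9:],s[20:]  2  'cc'
  24  s[20:],s[19:]  3  'ccc'
  25  s[19:],s[18:]  4  'cccc'

[0, 3, 2, 2, 1, 1, 2, 3, 2, 3, 0, 1, 2, 3, 1, 0, 4, 1, 2, 3, 4, 1, 2, 2, 3, 4]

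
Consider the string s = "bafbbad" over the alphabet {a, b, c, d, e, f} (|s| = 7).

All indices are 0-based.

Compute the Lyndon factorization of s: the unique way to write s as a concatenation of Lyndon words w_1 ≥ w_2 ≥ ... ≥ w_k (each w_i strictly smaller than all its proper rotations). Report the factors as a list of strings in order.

["b", "afbb", "ad"]

emit factor 1: 'b' (i=0, period=1)
emit factor 2: 'afbb' (i=1, period=4)
emit factor 3: 'ad' (i=5, period=2)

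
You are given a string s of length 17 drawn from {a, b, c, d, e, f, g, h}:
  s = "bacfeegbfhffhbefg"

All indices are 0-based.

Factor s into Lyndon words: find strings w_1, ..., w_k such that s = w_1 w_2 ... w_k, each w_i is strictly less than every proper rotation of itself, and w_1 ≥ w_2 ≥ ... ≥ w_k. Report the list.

["b", "acfeegbfhffhbefg"]

emit factor 1: 'b' (i=0, period=1)
emit factor 2: 'acfeegbfhffhbefg' (i=1, period=16)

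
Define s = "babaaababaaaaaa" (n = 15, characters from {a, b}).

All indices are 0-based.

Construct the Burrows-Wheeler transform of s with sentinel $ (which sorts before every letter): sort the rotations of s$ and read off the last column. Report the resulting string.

aaaaaabbabbaaaa$

rank  rotation          last
    0  $babaaababaaaaaa  a
    1  a$babaaababaaaaa  a
    2  aa$babaaababaaaa  a
    3  aaa$babaaababaaa  a
    4  aaaa$babaaababaa  a
    5  aaaaa$babaaababa  a
    6  aaaaaa$babaaabab  b
    7  aaababaaaaaa$bab  b
    8  aababaaaaaa$baba  a
    9  abaaaaaa$babaaab  b
   10  abaaababaaaaaa$b  b
   11  ababaaaaaa$babaa  a
   12  baaaaaa$babaaaba  a
   13  baaababaaaaaa$ba  a
   14  babaaaaaa$babaaa  a
   15  babaaababaaaaaa$  $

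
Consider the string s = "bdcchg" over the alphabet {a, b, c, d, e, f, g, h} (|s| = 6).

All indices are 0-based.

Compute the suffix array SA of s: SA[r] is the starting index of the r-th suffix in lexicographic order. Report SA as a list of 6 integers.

[0, 2, 3, 1, 5, 4]

rank | idx | suffix
   0 |   0 | bdcchg
   1 |   2 | cchg
   2 |   3 | chg
   3 |   1 | dcchg
   4 |   5 | g
   5 |   4 | hg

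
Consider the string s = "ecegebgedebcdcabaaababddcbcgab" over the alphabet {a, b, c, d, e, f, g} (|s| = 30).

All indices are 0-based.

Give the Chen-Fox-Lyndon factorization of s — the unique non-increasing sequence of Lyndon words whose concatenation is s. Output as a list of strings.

["e", "cege", "bgede", "bcdc", "ab", "aaababddcbcgab"]

emit factor 1: 'e' (i=0, period=1)
emit factor 2: 'cege' (i=1, period=4)
emit factor 3: 'bgede' (i=5, period=5)
emit factor 4: 'bcdc' (i=10, period=4)
emit factor 5: 'ab' (i=14, period=2)
emit factor 6: 'aaababddcbcgab' (i=16, period=14)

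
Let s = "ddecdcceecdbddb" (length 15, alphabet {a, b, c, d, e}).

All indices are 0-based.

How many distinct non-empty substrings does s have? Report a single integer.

rank | idx | suffix
   0 |  14 | b
   1 |  11 | bddb
   2 |   5 | cceecdbddb
   3 |   9 | cdbddb
   4 |   3 | cdcceecdbddb
   5 |   6 | ceecdbddb
   6 |  13 | db
   7 |  10 | dbddb
   8 |   4 | dcceecdbddb
   9 |  12 | ddb
  10 |   0 | ddecdcceecdbddb
  11 |   1 | decdcceecdbddb
  12 |   8 | ecdbddb
  13 |   2 | ecdcceecdbddb
  14 |   7 | eecdbddb

SA = [14, 11, 5, 9, 3, 6, 13, 10, 4, 12, 0, 1, 8, 2, 7]
rank  pair      lcp
   1  s[14:],s[11:]  1  'b'
   2  s[11:],s[5:]  0  ''
   3  s[5:],s[9:]  1  'c'
   4  s[9:],s[3:]  2  'cd'
   5  s[3:],s[6:]  1  'c'
   6  s[6:],s[13:]  0  ''
   7  s[13:],s[10:]  2  'db'
   8  s[10:],s[4:]  1  'd'
   9  s[4:],s[12:]  1  'd'
  10  s[12:],s[0:]  2  'dd'
  11  s[0:],s[1:]  1  'd'
  12  s[1:],s[8:]  0  ''
  13  s[8:],s[2:]  3  'ecd'
  14  s[2:],s[7:]  1  'e'

n(n+1)/2 = 15·16/2 = 120
Σ LCP = 0 + 1 + 0 + 1 + 2 + 1 + 0 + 2 + 1 + 1 + 2 + 1 + 0 + 3 + 1 = 16
distinct = 120 − 16 = 104

104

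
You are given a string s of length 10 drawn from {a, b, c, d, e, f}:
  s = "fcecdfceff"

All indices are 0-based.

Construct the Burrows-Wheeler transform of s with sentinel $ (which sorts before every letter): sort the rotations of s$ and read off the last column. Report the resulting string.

feffcccf$de

rank  rotation     last
    0  $fcecdfceff  f
    1  cdfceff$fce  e
    2  cecdfceff$f  f
    3  ceff$fcecdf  f
    4  dfceff$fcec  c
    5  ecdfceff$fc  c
    6  eff$fcecdfc  c
    7  f$fcecdfcef  f
    8  fcecdfceff$  $
    9  fceff$fcecd  d
   10  ff$fcecdfce  e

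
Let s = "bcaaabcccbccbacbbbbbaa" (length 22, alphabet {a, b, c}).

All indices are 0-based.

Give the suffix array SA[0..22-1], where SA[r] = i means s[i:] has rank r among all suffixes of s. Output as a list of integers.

rank | idx | suffix
   0 |  21 | a
   1 |  20 | aa
   2 |   2 | aaabcccbccbacbbbbbaa
   3 |   3 | aabcccbccbacbbbbbaa
   4 |   4 | abcccbccbacbbbbbaa
   5 |  13 | acbbbbbaa
   6 |  19 | baa
   7 |  12 | bacbbbbbaa
   8 |  18 | bbaa
   9 |  17 | bbbaa
  10 |  16 | bbbbaa
  11 |  15 | bbbbbaa
  12 |   0 | bcaaabcccbccbacbbbbbaa
  13 |   9 | bccbacbbbbbaa
  14 |   5 | bcccbccbacbbbbbaa
  15 |   1 | caaabcccbccbacbbbbbaa
  16 |  11 | cbacbbbbbaa
  17 |  14 | cbbbbbaa
  18 |   8 | cbccbacbbbbbaa
  19 |  10 | ccbacbbbbbaa
  20 |   7 | ccbccbacbbbbbaa
  21 |   6 | cccbccbacbbbbbaa

[21, 20, 2, 3, 4, 13, 19, 12, 18, 17, 16, 15, 0, 9, 5, 1, 11, 14, 8, 10, 7, 6]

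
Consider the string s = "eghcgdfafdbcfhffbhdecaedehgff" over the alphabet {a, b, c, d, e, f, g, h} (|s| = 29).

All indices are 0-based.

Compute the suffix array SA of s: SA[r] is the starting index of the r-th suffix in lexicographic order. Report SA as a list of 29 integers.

rank | idx | suffix
   0 |  21 | aedehgff
   1 |   7 | afdbcfhffbhdecaedehgff
   2 |  10 | bcfhffbhdecaedehgff
   3 |  16 | bhdecaedehgff
   4 |  20 | caedehgff
   5 |  11 | cfhffbhdecaedehgff
   6 |   3 | cgdfafdbcfhffbhdecaedehgff
   7 |   9 | dbcfhffbhdecaedehgff
   8 |  18 | decaedehgff
   9 |  23 | dehgff
  10 |   5 | dfafdbcfhffbhdecaedehgff
  11 |  19 | ecaedehgff
  12 |  22 | edehgff
  13 |   0 | eghcgdfafdbcfhffbhdecaedehgff
  14 |  24 | ehgff
  15 |  28 | f
  16 |   6 | fafdbcfhffbhdecaedehgff
  17 |  15 | fbhdecaedehgff
  18 |   8 | fdbcfhffbhdecaedehgff
  19 |  27 | ff
  20 |  14 | ffbhdecaedehgff
  21 |  12 | fhffbhdecaedehgff
  22 |   4 | gdfafdbcfhffbhdecaedehgff
  23 |  26 | gff
  24 |   1 | ghcgdfafdbcfhffbhdecaedehgff
  25 |   2 | hcgdfafdbcfhffbhdecaedehgff
  26 |  17 | hdecaedehgff
  27 |  13 | hffbhdecaedehgff
  28 |  25 | hgff

[21, 7, 10, 16, 20, 11, 3, 9, 18, 23, 5, 19, 22, 0, 24, 28, 6, 15, 8, 27, 14, 12, 4, 26, 1, 2, 17, 13, 25]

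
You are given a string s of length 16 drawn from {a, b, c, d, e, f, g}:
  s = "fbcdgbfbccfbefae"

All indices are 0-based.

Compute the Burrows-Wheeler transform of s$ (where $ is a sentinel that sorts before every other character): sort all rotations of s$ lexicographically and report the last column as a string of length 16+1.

effffgbbccabeb$cd

rank  rotation           last
    0  $fbcdgbfbccfbefae  e
    1  ae$fbcdgbfbccfbef  f
    2  bccfbefae$fbcdgbf  f
    3  bcdgbfbccfbefae$f  f
    4  befae$fbcdgbfbccf  f
    5  bfbccfbefae$fbcdg  g
    6  ccfbefae$fbcdgbfb  b
    7  cdgbfbccfbefae$fb  b
    8  cfbefae$fbcdgbfbc  c
    9  dgbfbccfbefae$fbc  c
   10  e$fbcdgbfbccfbefa  a
   11  efae$fbcdgbfbccfb  b
   12  fae$fbcdgbfbccfbe  e
   13  fbccfbefae$fbcdgb  b
   14  fbcdgbfbccfbefae$  $
   15  fbefae$fbcdgbfbcc  c
   16  gbfbccfbefae$fbcd  d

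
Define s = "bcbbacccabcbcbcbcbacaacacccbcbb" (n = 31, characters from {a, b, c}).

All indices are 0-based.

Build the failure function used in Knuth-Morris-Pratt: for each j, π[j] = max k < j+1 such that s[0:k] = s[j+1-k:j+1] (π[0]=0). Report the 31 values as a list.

[0, 0, 1, 1, 0, 0, 0, 0, 0, 1, 2, 3, 2, 3, 2, 3, 2, 3, 0, 0, 0, 0, 0, 0, 0, 0, 0, 1, 2, 3, 4]

π[0] = 0
j=1 s[j]='c': π[1]=0 (border '')
j=2 s[j]='b': π[2]=1 (border 'b')
j=3 s[j]='b': k: 1→0; π[3]=1 (border 'b')
j=4 s[j]='a': k: 1→0; π[4]=0 (border '')
j=5 s[j]='c': π[5]=0 (border '')
j=6 s[j]='c': π[6]=0 (border '')
j=7 s[j]='c': π[7]=0 (border '')
j=8 s[j]='a': π[8]=0 (border '')
j=9 s[j]='b': π[9]=1 (border 'b')
j=10 s[j]='c': π[10]=2 (border 'bc')
j=11 s[j]='b': π[11]=3 (border 'bcb')
j=12 s[j]='c': k: 3→1; π[12]=2 (border 'bc')
j=13 s[j]='b': π[13]=3 (border 'bcb')
j=14 s[j]='c': k: 3→1; π[14]=2 (border 'bc')
j=15 s[j]='b': π[15]=3 (border 'bcb')
j=16 s[j]='c': k: 3→1; π[16]=2 (border 'bc')
j=17 s[j]='b': π[17]=3 (border 'bcb')
j=18 s[j]='a': k: 3→1→0; π[18]=0 (border '')
j=19 s[j]='c': π[19]=0 (border '')
j=20 s[j]='a': π[20]=0 (border '')
j=21 s[j]='a': π[21]=0 (border '')
j=22 s[j]='c': π[22]=0 (border '')
j=23 s[j]='a': π[23]=0 (border '')
j=24 s[j]='c': π[24]=0 (border '')
j=25 s[j]='c': π[25]=0 (border '')
j=26 s[j]='c': π[26]=0 (border '')
j=27 s[j]='b': π[27]=1 (border 'b')
j=28 s[j]='c': π[28]=2 (border 'bc')
j=29 s[j]='b': π[29]=3 (border 'bcb')
j=30 s[j]='b': π[30]=4 (border 'bcbb')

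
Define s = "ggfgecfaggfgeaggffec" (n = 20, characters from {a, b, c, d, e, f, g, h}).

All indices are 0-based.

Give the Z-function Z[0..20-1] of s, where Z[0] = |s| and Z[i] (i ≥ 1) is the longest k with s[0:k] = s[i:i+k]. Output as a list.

[20, 1, 0, 1, 0, 0, 0, 0, 5, 1, 0, 1, 0, 0, 3, 1, 0, 0, 0, 0]

Z[0]=20
i=1: outside box; Z[1]=1 extend→box=[1,2)
i=2: outside box; Z[2]=0
i=3: outside box; Z[3]=1 extend→box=[3,4)
i=4: outside box; Z[4]=0
i=5: outside box; Z[5]=0
i=6: outside box; Z[6]=0
i=7: outside box; Z[7]=0
i=8: outside box; Z[8]=5 extend→box=[8,13)
i=9: min(r-i=4, Z[1]=1)=1; Z[9]=1
i=10: min(r-i=3, Z[2]=0)=0; Z[10]=0
i=11: min(r-i=2, Z[3]=1)=1; Z[11]=1
i=12: min(r-i=1, Z[4]=0)=0; Z[12]=0
i=13: outside box; Z[13]=0
i=14: outside box; Z[14]=3 extend→box=[14,17)
i=15: min(r-i=2, Z[1]=1)=1; Z[15]=1
i=16: min(r-i=1, Z[2]=0)=0; Z[16]=0
i=17: outside box; Z[17]=0
i=18: outside box; Z[18]=0
i=19: outside box; Z[19]=0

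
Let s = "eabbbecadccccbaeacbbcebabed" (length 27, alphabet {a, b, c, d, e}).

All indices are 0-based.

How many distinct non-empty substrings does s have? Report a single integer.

sorted suffixes:
  #0 SA[0]=1  'abbbecadccccbaeacbbcebabed'
  #1 SA[1]=23  'abed'
  #2 SA[2]=16  'acbbcebabed'
  #3 SA[3]=7  'adccccbaeacbbcebabed'
  #4 SA[4]=14  'aeacbbcebabed'
  #5 SA[5]=22  'babed'
  #6 SA[6]=13  'baeacbbcebabed'
  #7 SA[7]=2  'bbbecadccccbaeacbbcebabed'
  #8 SA[8]=18  'bbcebabed'
  #9 SA[9]=3  'bbecadccccbaeacbbcebabed'
  #10 SA[10]=19  'bcebabed'
  #11 SA[11]=4  'becadccccbaeacbbcebabed'
  #12 SA[12]=24  'bed'
  #13 SA[13]=6  'cadccccbaeacbbcebabed'
  #14 SA[14]=12  'cbaeacbbcebabed'
  #15 SA[15]=17  'cbbcebabed'
  #16 SA[16]=11  'ccbaeacbbcebabed'
  #17 SA[17]=10  'cccbaeacbbcebabed'
  #18 SA[18]=9  'ccccbaeacbbcebabed'
  #19 SA[19]=20  'cebabed'
  #20 SA[20]=26  'd'
  #21 SA[21]=8  'dccccbaeacbbcebabed'
  #22 SA[22]=0  'eabbbecadccccbaeacbbcebabed'
  #23 SA[23]=15  'eacbbcebabed'
  #24 SA[24]=21  'ebabed'
  #25 SA[25]=5  'ecadccccbaeacbbcebabed'
  #26 SA[26]=25  'ed'

SA = [1, 23, 16, 7, 14, 22, 13, 2, 18, 3, 19, 4, 24, 6, 12, 17, 11, 10, 9, 20, 26, 8, 0, 15, 21, 5, 25]
rank  pair      lcp
   1  s[1:],s[23:]  2  'ab'
   2  s[23:],s[16:]  1  'a'
   3  s[16:],s[7:]  1  'a'
   4  s[7:],s[14:]  1  'a'
   5  s[14:],s[22:]  0  ''
   6  s[22:],s[13:]  2  'ba'
   7  s[13:],s[2:]  1  'b'
   8  s[2:],s[18:]  2  'bb'
   9  s[18:],s[3:]  2  'bb'
  10  s[3:],s[19:]  1  'b'
  11  s[19:],s[4:]  1  'b'
  12  s[4:],s[24:]  2  'be'
  13  s[24:],s[6:]  0  ''
  14  s[6:],s[12:]  1  'c'
  15  s[12:],s[17:]  2  'cb'
  16  s[17:],s[11:]  1  'c'
  17  s[11:],s[10:]  2  'cc'
  18  s[10:],s[9:]  3  'ccc'
  19  s[9:],s[20:]  1  'c'
  20  s[20:],s[26:]  0  ''
  21  s[26:],s[8:]  1  'd'
  22  s[8:],s[0:]  0  ''
  23  s[0:],s[15:]  2  'ea'
  24  s[15:],s[21:]  1  'e'
  25  s[21:],s[5:]  1  'e'
  26  s[5:],s[25:]  1  'e'

n(n+1)/2 = 27·28/2 = 378
Σ LCP = 0 + 2 + 1 + 1 + 1 + 0 + 2 + 1 + 2 + 2 + 1 + 1 + 2 + 0 + 1 + 2 + 1 + 2 + 3 + 1 + 0 + 1 + 0 + 2 + 1 + 1 + 1 = 32
distinct = 378 − 32 = 346

346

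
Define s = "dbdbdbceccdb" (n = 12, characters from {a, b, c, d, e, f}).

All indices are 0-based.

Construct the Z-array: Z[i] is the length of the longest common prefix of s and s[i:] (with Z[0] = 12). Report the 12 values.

Z[0]=12
i=1: i≥r, start 0; Z[1]=0
i=2: i≥r, start 0; Z[2]=4 extend→box=[2,6)
i=3: min(r-i=3, Z[1]=0)=0; Z[3]=0
i=4: min(r-i=2, Z[2]=4)=2; Z[4]=2
i=5: min(r-i=1, Z[3]=0)=0; Z[5]=0
i=6: i≥r, start 0; Z[6]=0
i=7: i≥r, start 0; Z[7]=0
i=8: i≥r, start 0; Z[8]=0
i=9: i≥r, start 0; Z[9]=0
i=10: i≥r, start 0; Z[10]=2 extend→box=[10,12)
i=11: min(r-i=1, Z[1]=0)=0; Z[11]=0

[12, 0, 4, 0, 2, 0, 0, 0, 0, 0, 2, 0]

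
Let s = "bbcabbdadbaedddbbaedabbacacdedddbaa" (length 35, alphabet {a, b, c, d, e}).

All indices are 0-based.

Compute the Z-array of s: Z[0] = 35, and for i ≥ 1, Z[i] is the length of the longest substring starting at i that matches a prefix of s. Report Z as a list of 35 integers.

Z[0]=35
i=1: outside box; Z[1]=1 grow→box=[1,2)
i=2: outside box; Z[2]=0
i=3: outside box; Z[3]=0
i=4: outside box; Z[4]=2 grow→box=[4,6)
i=5: min(r-i=1, Z[1]=1)=1; Z[5]=1
i=6: outside box; Z[6]=0
i=7: outside box; Z[7]=0
i=8: outside box; Z[8]=0
i=9: outside box; Z[9]=1 grow→box=[9,10)
i=10: outside box; Z[10]=0
i=11: outside box; Z[11]=0
i=12: outside box; Z[12]=0
i=13: outside box; Z[13]=0
i=14: outside box; Z[14]=0
i=15: outside box; Z[15]=2 grow→box=[15,17)
i=16: min(r-i=1, Z[1]=1)=1; Z[16]=1
i=17: outside box; Z[17]=0
i=18: outside box; Z[18]=0
i=19: outside box; Z[19]=0
i=20: outside box; Z[20]=0
i=21: outside box; Z[21]=2 grow→box=[21,23)
i=22: min(r-i=1, Z[1]=1)=1; Z[22]=1
i=23: outside box; Z[23]=0
i=24: outside box; Z[24]=0
i=25: outside box; Z[25]=0
i=26: outside box; Z[26]=0
i=27: outside box; Z[27]=0
i=28: outside box; Z[28]=0
i=29: outside box; Z[29]=0
i=30: outside box; Z[30]=0
i=31: outside box; Z[31]=0
i=32: outside box; Z[32]=1 grow→box=[32,33)
i=33: outside box; Z[33]=0
i=34: outside box; Z[34]=0

[35, 1, 0, 0, 2, 1, 0, 0, 0, 1, 0, 0, 0, 0, 0, 2, 1, 0, 0, 0, 0, 2, 1, 0, 0, 0, 0, 0, 0, 0, 0, 0, 1, 0, 0]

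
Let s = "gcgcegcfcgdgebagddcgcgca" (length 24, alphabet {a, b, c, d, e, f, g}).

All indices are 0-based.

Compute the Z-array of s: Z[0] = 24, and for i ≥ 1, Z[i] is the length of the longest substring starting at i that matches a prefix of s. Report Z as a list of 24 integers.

[24, 0, 2, 0, 0, 2, 0, 0, 0, 1, 0, 1, 0, 0, 0, 1, 0, 0, 0, 4, 0, 2, 0, 0]

Z[0]=24
i=1: i≥r, start 0; Z[1]=0
i=2: i≥r, start 0; Z[2]=2 scan→box=[2,4)
i=3: min(r-i=1, Z[1]=0)=0; Z[3]=0
i=4: i≥r, start 0; Z[4]=0
i=5: i≥r, start 0; Z[5]=2 scan→box=[5,7)
i=6: min(r-i=1, Z[1]=0)=0; Z[6]=0
i=7: i≥r, start 0; Z[7]=0
i=8: i≥r, start 0; Z[8]=0
i=9: i≥r, start 0; Z[9]=1 scan→box=[9,10)
i=10: i≥r, start 0; Z[10]=0
i=11: i≥r, start 0; Z[11]=1 scan→box=[11,12)
i=12: i≥r, start 0; Z[12]=0
i=13: i≥r, start 0; Z[13]=0
i=14: i≥r, start 0; Z[14]=0
i=15: i≥r, start 0; Z[15]=1 scan→box=[15,16)
i=16: i≥r, start 0; Z[16]=0
i=17: i≥r, start 0; Z[17]=0
i=18: i≥r, start 0; Z[18]=0
i=19: i≥r, start 0; Z[19]=4 scan→box=[19,23)
i=20: min(r-i=3, Z[1]=0)=0; Z[20]=0
i=21: min(r-i=2, Z[2]=2)=2; Z[21]=2
i=22: min(r-i=1, Z[3]=0)=0; Z[22]=0
i=23: i≥r, start 0; Z[23]=0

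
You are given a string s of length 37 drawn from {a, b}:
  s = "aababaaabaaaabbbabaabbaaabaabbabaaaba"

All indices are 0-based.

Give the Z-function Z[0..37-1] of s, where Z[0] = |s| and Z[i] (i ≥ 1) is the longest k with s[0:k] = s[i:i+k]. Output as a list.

Z[0]=37
i=1: outside box; Z[1]=1 extend→box=[1,2)
i=2: outside box; Z[2]=0
i=3: outside box; Z[3]=1 extend→box=[3,4)
i=4: outside box; Z[4]=0
i=5: outside box; Z[5]=2 extend→box=[5,7)
i=6: min(r-i=1, Z[1]=1)=1; Z[6]=4 extend→box=[6,10)
i=7: min(r-i=3, Z[1]=1)=1; Z[7]=1
i=8: min(r-i=2, Z[2]=0)=0; Z[8]=0
i=9: min(r-i=1, Z[3]=1)=1; Z[9]=2 extend→box=[9,11)
i=10: min(r-i=1, Z[1]=1)=1; Z[10]=2 extend→box=[10,12)
i=11: min(r-i=1, Z[1]=1)=1; Z[11]=3 extend→box=[11,14)
i=12: min(r-i=2, Z[1]=1)=1; Z[12]=1
i=13: min(r-i=1, Z[2]=0)=0; Z[13]=0
i=14: outside box; Z[14]=0
i=15: outside box; Z[15]=0
i=16: outside box; Z[16]=1 extend→box=[16,17)
i=17: outside box; Z[17]=0
i=18: outside box; Z[18]=3 extend→box=[18,21)
i=19: min(r-i=2, Z[1]=1)=1; Z[19]=1
i=20: min(r-i=1, Z[2]=0)=0; Z[20]=0
i=21: outside box; Z[21]=0
i=22: outside box; Z[22]=2 extend→box=[22,24)
i=23: min(r-i=1, Z[1]=1)=1; Z[23]=4 extend→box=[23,27)
i=24: min(r-i=3, Z[1]=1)=1; Z[24]=1
i=25: min(r-i=2, Z[2]=0)=0; Z[25]=0
i=26: min(r-i=1, Z[3]=1)=1; Z[26]=3 extend→box=[26,29)
i=27: min(r-i=2, Z[1]=1)=1; Z[27]=1
i=28: min(r-i=1, Z[2]=0)=0; Z[28]=0
i=29: outside box; Z[29]=0
i=30: outside box; Z[30]=1 extend→box=[30,31)
i=31: outside box; Z[31]=0
i=32: outside box; Z[32]=2 extend→box=[32,34)
i=33: min(r-i=1, Z[1]=1)=1; Z[33]=4 extend→box=[33,37)
i=34: min(r-i=3, Z[1]=1)=1; Z[34]=1
i=35: min(r-i=2, Z[2]=0)=0; Z[35]=0
i=36: min(r-i=1, Z[3]=1)=1; Z[36]=1

[37, 1, 0, 1, 0, 2, 4, 1, 0, 2, 2, 3, 1, 0, 0, 0, 1, 0, 3, 1, 0, 0, 2, 4, 1, 0, 3, 1, 0, 0, 1, 0, 2, 4, 1, 0, 1]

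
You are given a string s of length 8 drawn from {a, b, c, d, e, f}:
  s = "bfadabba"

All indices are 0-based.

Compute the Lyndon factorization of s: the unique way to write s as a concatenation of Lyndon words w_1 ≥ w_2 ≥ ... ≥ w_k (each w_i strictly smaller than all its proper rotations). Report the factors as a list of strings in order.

emit factor 1: 'bf' (i=0, period=2)
emit factor 2: 'ad' (i=2, period=2)
emit factor 3: 'abb' (i=4, period=3)
emit factor 4: 'a' (i=7, period=1)

["bf", "ad", "abb", "a"]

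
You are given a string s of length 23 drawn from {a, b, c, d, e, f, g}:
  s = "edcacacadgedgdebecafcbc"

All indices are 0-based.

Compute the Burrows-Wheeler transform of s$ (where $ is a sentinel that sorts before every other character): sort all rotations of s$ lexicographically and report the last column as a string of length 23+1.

ccccccebdaaefegeadb$gadd

rank  rotation                  last
    0  $edcacacadgedgdebecafcbc  c
    1  acacadgedgdebecafcbc$edc  c
    2  acadgedgdebecafcbc$edcac  c
    3  adgedgdebecafcbc$edcacac  c
    4  afcbc$edcacacadgedgdebec  c
    5  bc$edcacacadgedgdebecafc  c
    6  becafcbc$edcacacadgedgde  e
    7  c$edcacacadgedgdebecafcb  b
    8  cacacadgedgdebecafcbc$ed  d
    9  cacadgedgdebecafcbc$edca  a
   10  cadgedgdebecafcbc$edcaca  a
   11  cafcbc$edcacacadgedgdebe  e
   12  cbc$edcacacadgedgdebecaf  f
   13  dcacacadgedgdebecafcbc$e  e
   14  debecafcbc$edcacacadgedg  g
   15  dgdebecafcbc$edcacacadge  e
   16  dgedgdebecafcbc$edcacaca  a
   17  ebecafcbc$edcacacadgedgd  d
   18  ecafcbc$edcacacadgedgdeb  b
   19  edcacacadgedgdebecafcbc$  $
   20  edgdebecafcbc$edcacacadg  g
   21  fcbc$edcacacadgedgdebeca  a
   22  gdebecafcbc$edcacacadged  d
   23  gedgdebecafcbc$edcacacad  d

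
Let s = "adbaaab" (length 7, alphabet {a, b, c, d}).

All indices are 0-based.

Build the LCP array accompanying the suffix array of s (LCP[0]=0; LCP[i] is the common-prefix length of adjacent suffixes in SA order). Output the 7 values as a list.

rank→(start, suffix):
  0 → (3, 'aaab')
  1 → (4, 'aab')
  2 → (5, 'ab')
  3 → (0, 'adbaaab')
  4 → (6, 'b')
  5 → (2, 'baaab')
  6 → (1, 'dbaaab')

SA = [3, 4, 5, 0, 6, 2, 1]
[i] adj suffixes → lcp
  [1] 3/4 → 2 ('aa')
  [2] 4/5 → 1 ('a')
  [3] 5/0 → 1 ('a')
  [4] 0/6 → 0 ('')
  [5] 6/2 → 1 ('b')
  [6] 2/1 → 0 ('')

[0, 2, 1, 1, 0, 1, 0]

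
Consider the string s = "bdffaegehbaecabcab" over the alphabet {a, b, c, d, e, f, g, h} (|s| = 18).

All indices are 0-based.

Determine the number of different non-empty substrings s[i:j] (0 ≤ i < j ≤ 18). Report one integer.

rank | idx | suffix
   0 |  16 | ab
   1 |  13 | abcab
   2 |  10 | aecabcab
   3 |   4 | aegehbaecabcab
   4 |  17 | b
   5 |   9 | baecabcab
   6 |  14 | bcab
   7 |   0 | bdffaegehbaecabcab
   8 |  15 | cab
   9 |  12 | cabcab
  10 |   1 | dffaegehbaecabcab
  11 |  11 | ecabcab
  12 |   5 | egehbaecabcab
  13 |   7 | ehbaecabcab
  14 |   3 | faegehbaecabcab
  15 |   2 | ffaegehbaecabcab
  16 |   6 | gehbaecabcab
  17 |   8 | hbaecabcab

SA = [16, 13, 10, 4, 17, 9, 14, 0, 15, 12, 1, 11, 5, 7, 3, 2, 6, 8]
rank  pair      lcp
   1  s[16:],s[13:]  2  'ab'
   2  s[13:],s[10:]  1  'a'
   3  s[10:],s[4:]  2  'ae'
   4  s[4:],s[17:]  0  ''
   5  s[17:],s[9:]  1  'b'
   6  s[9:],s[14:]  1  'b'
   7  s[14:],s[0:]  1  'b'
   8  s[0:],s[15:]  0  ''
   9  s[15:],s[12:]  3  'cab'
  10  s[12:],s[1:]  0  ''
  11  s[1:],s[11:]  0  ''
  12  s[11:],s[5:]  1  'e'
  13  s[5:],s[7:]  1  'e'
  14  s[7:],s[3:]  0  ''
  15  s[3:],s[2:]  1  'f'
  16  s[2:],s[6:]  0  ''
  17  s[6:],s[8:]  0  ''

n(n+1)/2 = 18·19/2 = 171
Σ LCP = 0 + 2 + 1 + 2 + 0 + 1 + 1 + 1 + 0 + 3 + 0 + 0 + 1 + 1 + 0 + 1 + 0 + 0 = 14
distinct = 171 − 14 = 157

157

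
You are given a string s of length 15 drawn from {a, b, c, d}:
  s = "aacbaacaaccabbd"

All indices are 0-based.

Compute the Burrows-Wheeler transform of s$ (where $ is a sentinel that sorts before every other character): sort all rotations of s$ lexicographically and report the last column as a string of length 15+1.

db$ccaaacabacaab

rank  rotation          last
    0  $aacbaacaaccabbd  d
    1  aacaaccabbd$aacb  b
    2  aacbaacaaccabbd$  $
    3  aaccabbd$aacbaac  c
    4  abbd$aacbaacaacc  c
    5  acaaccabbd$aacba  a
    6  acbaacaaccabbd$a  a
    7  accabbd$aacbaaca  a
    8  baacaaccabbd$aac  c
    9  bbd$aacbaacaacca  a
   10  bd$aacbaacaaccab  b
   11  caaccabbd$aacbaa  a
   12  cabbd$aacbaacaac  c
   13  cbaacaaccabbd$aa  a
   14  ccabbd$aacbaacaa  a
   15  d$aacbaacaaccabb  b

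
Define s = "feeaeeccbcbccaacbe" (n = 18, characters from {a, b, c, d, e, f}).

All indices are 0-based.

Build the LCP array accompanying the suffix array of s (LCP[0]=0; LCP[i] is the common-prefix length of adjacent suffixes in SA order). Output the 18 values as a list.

sorted suffixes:
  #0 SA[0]=13  'aacbe'
  #1 SA[1]=14  'acbe'
  #2 SA[2]=3  'aeeccbcbccaacbe'
  #3 SA[3]=8  'bcbccaacbe'
  #4 SA[4]=10  'bccaacbe'
  #5 SA[5]=16  'be'
  #6 SA[6]=12  'caacbe'
  #7 SA[7]=7  'cbcbccaacbe'
  #8 SA[8]=9  'cbccaacbe'
  #9 SA[9]=15  'cbe'
  #10 SA[10]=11  'ccaacbe'
  #11 SA[11]=6  'ccbcbccaacbe'
  #12 SA[12]=17  'e'
  #13 SA[13]=2  'eaeeccbcbccaacbe'
  #14 SA[14]=5  'eccbcbccaacbe'
  #15 SA[15]=1  'eeaeeccbcbccaacbe'
  #16 SA[16]=4  'eeccbcbccaacbe'
  #17 SA[17]=0  'feeaeeccbcbccaacbe'

SA = [13, 14, 3, 8, 10, 16, 12, 7, 9, 15, 11, 6, 17, 2, 5, 1, 4, 0]
i: (SA[i-1],SA[i]) lcp shared
  1: (13,14) 1 'a'
  2: (14,3) 1 'a'
  3: (3,8) 0 ''
  4: (8,10) 2 'bc'
  5: (10,16) 1 'b'
  6: (16,12) 0 ''
  7: (12,7) 1 'c'
  8: (7,9) 3 'cbc'
  9: (9,15) 2 'cb'
  10: (15,11) 1 'c'
  11: (11,6) 2 'cc'
  12: (6,17) 0 ''
  13: (17,2) 1 'e'
  14: (2,5) 1 'e'
  15: (5,1) 1 'e'
  16: (1,4) 2 'ee'
  17: (4,0) 0 ''

[0, 1, 1, 0, 2, 1, 0, 1, 3, 2, 1, 2, 0, 1, 1, 1, 2, 0]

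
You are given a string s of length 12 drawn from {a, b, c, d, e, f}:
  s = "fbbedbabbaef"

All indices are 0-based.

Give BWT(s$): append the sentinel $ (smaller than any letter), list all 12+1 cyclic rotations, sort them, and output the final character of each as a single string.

rank  rotation       last
    0  $fbbedbabbaef  f
    1  abbaef$fbbedb  b
    2  aef$fbbedbabb  b
    3  babbaef$fbbed  d
    4  baef$fbbedbab  b
    5  bbaef$fbbedba  a
    6  bbedbabbaef$f  f
    7  bedbabbaef$fb  b
    8  dbabbaef$fbbe  e
    9  edbabbaef$fbb  b
   10  ef$fbbedbabba  a
   11  f$fbbedbabbae  e
   12  fbbedbabbaef$  $

fbbdbafbebae$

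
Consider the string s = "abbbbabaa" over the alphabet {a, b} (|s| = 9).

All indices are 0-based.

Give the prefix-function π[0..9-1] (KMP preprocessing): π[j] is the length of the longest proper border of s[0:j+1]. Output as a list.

π[0] = 0
j=1 s[j]='b': π[1]=0 (border '')
j=2 s[j]='b': π[2]=0 (border '')
j=3 s[j]='b': π[3]=0 (border '')
j=4 s[j]='b': π[4]=0 (border '')
j=5 s[j]='a': π[5]=1 (border 'a')
j=6 s[j]='b': π[6]=2 (border 'ab')
j=7 s[j]='a': k: 2→0; π[7]=1 (border 'a')
j=8 s[j]='a': k: 1→0; π[8]=1 (border 'a')

[0, 0, 0, 0, 0, 1, 2, 1, 1]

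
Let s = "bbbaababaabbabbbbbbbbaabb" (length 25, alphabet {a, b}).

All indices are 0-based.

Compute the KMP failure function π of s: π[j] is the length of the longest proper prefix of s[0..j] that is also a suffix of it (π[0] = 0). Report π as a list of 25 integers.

[0, 1, 2, 0, 0, 1, 0, 1, 0, 0, 1, 2, 0, 1, 2, 3, 3, 3, 3, 3, 3, 4, 5, 6, 2]

π[0] = 0
j=1 s[j]='b': π[1]=1 (border 'b')
j=2 s[j]='b': π[2]=2 (border 'bb')
j=3 s[j]='a': k: 2→1→0; π[3]=0 (border '')
j=4 s[j]='a': π[4]=0 (border '')
j=5 s[j]='b': π[5]=1 (border 'b')
j=6 s[j]='a': k: 1→0; π[6]=0 (border '')
j=7 s[j]='b': π[7]=1 (border 'b')
j=8 s[j]='a': k: 1→0; π[8]=0 (border '')
j=9 s[j]='a': π[9]=0 (border '')
j=10 s[j]='b': π[10]=1 (border 'b')
j=11 s[j]='b': π[11]=2 (border 'bb')
j=12 s[j]='a': k: 2→1→0; π[12]=0 (border '')
j=13 s[j]='b': π[13]=1 (border 'b')
j=14 s[j]='b': π[14]=2 (border 'bb')
j=15 s[j]='b': π[15]=3 (border 'bbb')
j=16 s[j]='b': k: 3→2; π[16]=3 (border 'bbb')
j=17 s[j]='b': k: 3→2; π[17]=3 (border 'bbb')
j=18 s[j]='b': k: 3→2; π[18]=3 (border 'bbb')
j=19 s[j]='b': k: 3→2; π[19]=3 (border 'bbb')
j=20 s[j]='b': k: 3→2; π[20]=3 (border 'bbb')
j=21 s[j]='a': π[21]=4 (border 'bbba')
j=22 s[j]='a': π[22]=5 (border 'bbbaa')
j=23 s[j]='b': π[23]=6 (border 'bbbaab')
j=24 s[j]='b': k: 6→1; π[24]=2 (border 'bb')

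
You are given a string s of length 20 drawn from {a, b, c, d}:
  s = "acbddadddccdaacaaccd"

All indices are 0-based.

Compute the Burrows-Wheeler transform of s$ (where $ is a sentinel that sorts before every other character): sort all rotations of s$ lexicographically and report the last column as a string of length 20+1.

rank  rotation               last
    0  $acbddadddccdaacaaccd  d
    1  aacaaccd$acbddadddccd  d
    2  aaccd$acbddadddccdaac  c
    3  acaaccd$acbddadddccda  a
    4  acbddadddccdaacaaccd$  $
    5  accd$acbddadddccdaaca  a
    6  adddccdaacaaccd$acbdd  d
    7  bddadddccdaacaaccd$ac  c
    8  caaccd$acbddadddccdaa  a
    9  cbddadddccdaacaaccd$a  a
   10  ccd$acbddadddccdaacaa  a
   11  ccdaacaaccd$acbddaddd  d
   12  cd$acbddadddccdaacaac  c
   13  cdaacaaccd$acbddadddc  c
   14  d$acbddadddccdaacaacc  c
   15  daacaaccd$acbddadddcc  c
   16  dadddccdaacaaccd$acbd  d
   17  dccdaacaaccd$acbddadd  d
   18  ddadddccdaacaaccd$acb  b
   19  ddccdaacaaccd$acbddad  d
   20  dddccdaacaaccd$acbdda  a

ddca$adcaaadccccddbda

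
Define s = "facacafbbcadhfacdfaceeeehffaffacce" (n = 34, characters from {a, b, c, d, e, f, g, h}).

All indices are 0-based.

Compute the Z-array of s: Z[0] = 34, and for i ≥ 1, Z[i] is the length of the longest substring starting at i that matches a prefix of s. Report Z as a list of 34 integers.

Z[0]=34
i=1: fresh scan; Z[1]=0
i=2: fresh scan; Z[2]=0
i=3: fresh scan; Z[3]=0
i=4: fresh scan; Z[4]=0
i=5: fresh scan; Z[5]=0
i=6: fresh scan; Z[6]=1 grow→box=[6,7)
i=7: fresh scan; Z[7]=0
i=8: fresh scan; Z[8]=0
i=9: fresh scan; Z[9]=0
i=10: fresh scan; Z[10]=0
i=11: fresh scan; Z[11]=0
i=12: fresh scan; Z[12]=0
i=13: fresh scan; Z[13]=3 grow→box=[13,16)
i=14: min(r-i=2, Z[1]=0)=0; Z[14]=0
i=15: min(r-i=1, Z[2]=0)=0; Z[15]=0
i=16: fresh scan; Z[16]=0
i=17: fresh scan; Z[17]=3 grow→box=[17,20)
i=18: min(r-i=2, Z[1]=0)=0; Z[18]=0
i=19: min(r-i=1, Z[2]=0)=0; Z[19]=0
i=20: fresh scan; Z[20]=0
i=21: fresh scan; Z[21]=0
i=22: fresh scan; Z[22]=0
i=23: fresh scan; Z[23]=0
i=24: fresh scan; Z[24]=0
i=25: fresh scan; Z[25]=1 grow→box=[25,26)
i=26: fresh scan; Z[26]=2 grow→box=[26,28)
i=27: min(r-i=1, Z[1]=0)=0; Z[27]=0
i=28: fresh scan; Z[28]=1 grow→box=[28,29)
i=29: fresh scan; Z[29]=3 grow→box=[29,32)
i=30: min(r-i=2, Z[1]=0)=0; Z[30]=0
i=31: min(r-i=1, Z[2]=0)=0; Z[31]=0
i=32: fresh scan; Z[32]=0
i=33: fresh scan; Z[33]=0

[34, 0, 0, 0, 0, 0, 1, 0, 0, 0, 0, 0, 0, 3, 0, 0, 0, 3, 0, 0, 0, 0, 0, 0, 0, 1, 2, 0, 1, 3, 0, 0, 0, 0]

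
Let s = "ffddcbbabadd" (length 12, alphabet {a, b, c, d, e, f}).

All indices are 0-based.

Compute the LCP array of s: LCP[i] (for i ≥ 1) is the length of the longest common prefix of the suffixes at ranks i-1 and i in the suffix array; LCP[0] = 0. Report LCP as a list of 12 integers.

[0, 1, 0, 2, 1, 0, 0, 1, 1, 2, 0, 1]

rank→(start, suffix):
  0 → (7, 'abadd')
  1 → (9, 'add')
  2 → (6, 'babadd')
  3 → (8, 'badd')
  4 → (5, 'bbabadd')
  5 → (4, 'cbbabadd')
  6 → (11, 'd')
  7 → (3, 'dcbbabadd')
  8 → (10, 'dd')
  9 → (2, 'ddcbbabadd')
  10 → (1, 'fddcbbabadd')
  11 → (0, 'ffddcbbabadd')

SA = [7, 9, 6, 8, 5, 4, 11, 3, 10, 2, 1, 0]
[i] adj suffixes → lcp
  [1] 7/9 → 1 ('a')
  [2] 9/6 → 0 ('')
  [3] 6/8 → 2 ('ba')
  [4] 8/5 → 1 ('b')
  [5] 5/4 → 0 ('')
  [6] 4/11 → 0 ('')
  [7] 11/3 → 1 ('d')
  [8] 3/10 → 1 ('d')
  [9] 10/2 → 2 ('dd')
  [10] 2/1 → 0 ('')
  [11] 1/0 → 1 ('f')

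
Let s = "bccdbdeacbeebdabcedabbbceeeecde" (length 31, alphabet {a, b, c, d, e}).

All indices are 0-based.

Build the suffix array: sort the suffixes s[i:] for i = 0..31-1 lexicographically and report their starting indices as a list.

rank | idx | suffix
   0 |  19 | abbbceeeecde
   1 |  14 | abcedabbbceeeecde
   2 |   7 | acbeebdabcedabbbceeeecde
   3 |  20 | bbbceeeecde
   4 |  21 | bbceeeecde
   5 |   0 | bccdbdeacbeebdabcedabbbceeeecde
   6 |  15 | bcedabbbceeeecde
   7 |  22 | bceeeecde
   8 |  12 | bdabcedabbbceeeecde
   9 |   4 | bdeacbeebdabcedabbbceeeecde
  10 |   9 | beebdabcedabbbceeeecde
  11 |   8 | cbeebdabcedabbbceeeecde
  12 |   1 | ccdbdeacbeebdabcedabbbceeeecde
  13 |   2 | cdbdeacbeebdabcedabbbceeeecde
  14 |  28 | cde
  15 |  16 | cedabbbceeeecde
  16 |  23 | ceeeecde
  17 |  18 | dabbbceeeecde
  18 |  13 | dabcedabbbceeeecde
  19 |   3 | dbdeacbeebdabcedabbbceeeecde
  20 |  29 | de
  21 |   5 | deacbeebdabcedabbbceeeecde
  22 |  30 | e
  23 |   6 | eacbeebdabcedabbbceeeecde
  24 |  11 | ebdabcedabbbceeeecde
  25 |  27 | ecde
  26 |  17 | edabbbceeeecde
  27 |  10 | eebdabcedabbbceeeecde
  28 |  26 | eecde
  29 |  25 | eeecde
  30 |  24 | eeeecde

[19, 14, 7, 20, 21, 0, 15, 22, 12, 4, 9, 8, 1, 2, 28, 16, 23, 18, 13, 3, 29, 5, 30, 6, 11, 27, 17, 10, 26, 25, 24]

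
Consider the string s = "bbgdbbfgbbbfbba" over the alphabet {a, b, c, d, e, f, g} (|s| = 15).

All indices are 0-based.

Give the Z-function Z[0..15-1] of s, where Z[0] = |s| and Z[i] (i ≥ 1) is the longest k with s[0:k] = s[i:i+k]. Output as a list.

Z[0]=15
i=1: i≥r, start 0; Z[1]=1 grow→box=[1,2)
i=2: i≥r, start 0; Z[2]=0
i=3: i≥r, start 0; Z[3]=0
i=4: i≥r, start 0; Z[4]=2 grow→box=[4,6)
i=5: min(r-i=1, Z[1]=1)=1; Z[5]=1
i=6: i≥r, start 0; Z[6]=0
i=7: i≥r, start 0; Z[7]=0
i=8: i≥r, start 0; Z[8]=2 grow→box=[8,10)
i=9: min(r-i=1, Z[1]=1)=1; Z[9]=2 grow→box=[9,11)
i=10: min(r-i=1, Z[1]=1)=1; Z[10]=1
i=11: i≥r, start 0; Z[11]=0
i=12: i≥r, start 0; Z[12]=2 grow→box=[12,14)
i=13: min(r-i=1, Z[1]=1)=1; Z[13]=1
i=14: i≥r, start 0; Z[14]=0

[15, 1, 0, 0, 2, 1, 0, 0, 2, 2, 1, 0, 2, 1, 0]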